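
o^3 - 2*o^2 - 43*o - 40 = (o - 8)*(o + 1)*(o + 5)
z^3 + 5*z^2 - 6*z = z*(z - 1)*(z + 6)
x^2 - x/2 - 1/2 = (x - 1)*(x + 1/2)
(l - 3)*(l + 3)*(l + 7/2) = l^3 + 7*l^2/2 - 9*l - 63/2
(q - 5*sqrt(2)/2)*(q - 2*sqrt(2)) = q^2 - 9*sqrt(2)*q/2 + 10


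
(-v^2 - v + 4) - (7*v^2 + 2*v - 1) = -8*v^2 - 3*v + 5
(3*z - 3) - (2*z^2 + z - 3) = -2*z^2 + 2*z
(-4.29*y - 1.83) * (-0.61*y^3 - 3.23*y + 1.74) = 2.6169*y^4 + 1.1163*y^3 + 13.8567*y^2 - 1.5537*y - 3.1842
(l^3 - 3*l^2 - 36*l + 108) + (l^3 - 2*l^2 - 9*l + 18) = 2*l^3 - 5*l^2 - 45*l + 126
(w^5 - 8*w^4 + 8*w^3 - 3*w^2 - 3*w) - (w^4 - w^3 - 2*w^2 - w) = w^5 - 9*w^4 + 9*w^3 - w^2 - 2*w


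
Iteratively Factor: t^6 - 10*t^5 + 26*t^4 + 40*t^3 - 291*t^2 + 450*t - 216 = (t - 3)*(t^5 - 7*t^4 + 5*t^3 + 55*t^2 - 126*t + 72) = (t - 3)^2*(t^4 - 4*t^3 - 7*t^2 + 34*t - 24) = (t - 3)^2*(t - 1)*(t^3 - 3*t^2 - 10*t + 24) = (t - 3)^2*(t - 1)*(t + 3)*(t^2 - 6*t + 8) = (t - 4)*(t - 3)^2*(t - 1)*(t + 3)*(t - 2)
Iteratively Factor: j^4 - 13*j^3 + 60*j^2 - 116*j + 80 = (j - 2)*(j^3 - 11*j^2 + 38*j - 40) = (j - 2)^2*(j^2 - 9*j + 20) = (j - 4)*(j - 2)^2*(j - 5)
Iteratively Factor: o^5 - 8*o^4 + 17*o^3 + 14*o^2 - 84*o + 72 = (o - 2)*(o^4 - 6*o^3 + 5*o^2 + 24*o - 36) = (o - 2)^2*(o^3 - 4*o^2 - 3*o + 18) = (o - 2)^2*(o + 2)*(o^2 - 6*o + 9) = (o - 3)*(o - 2)^2*(o + 2)*(o - 3)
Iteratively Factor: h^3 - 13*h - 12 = (h + 1)*(h^2 - h - 12) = (h + 1)*(h + 3)*(h - 4)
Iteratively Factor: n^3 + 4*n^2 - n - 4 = (n + 1)*(n^2 + 3*n - 4) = (n + 1)*(n + 4)*(n - 1)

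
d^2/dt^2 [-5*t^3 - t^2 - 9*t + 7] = -30*t - 2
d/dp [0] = 0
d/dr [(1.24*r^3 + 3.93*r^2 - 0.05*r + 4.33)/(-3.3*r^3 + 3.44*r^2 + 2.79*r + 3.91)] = (17.2346*r^4 + 6.5892*r^3 + 68.5489*r^2 + 0.9422*r - 12.2762)/(10.89*r^6 - 22.704*r^5 - 6.5804*r^4 - 6.6108*r^3 + 34.6849*r^2 + 21.8178*r + 15.2881)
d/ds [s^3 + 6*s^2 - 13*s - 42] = 3*s^2 + 12*s - 13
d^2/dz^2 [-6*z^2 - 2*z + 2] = -12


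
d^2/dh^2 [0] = 0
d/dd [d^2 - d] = 2*d - 1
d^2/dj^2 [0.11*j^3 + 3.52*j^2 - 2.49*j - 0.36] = 0.66*j + 7.04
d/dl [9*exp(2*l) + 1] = 18*exp(2*l)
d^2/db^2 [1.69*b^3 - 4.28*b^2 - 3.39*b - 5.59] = 10.14*b - 8.56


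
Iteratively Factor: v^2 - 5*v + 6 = (v - 3)*(v - 2)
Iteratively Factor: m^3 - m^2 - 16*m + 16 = (m - 4)*(m^2 + 3*m - 4) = (m - 4)*(m + 4)*(m - 1)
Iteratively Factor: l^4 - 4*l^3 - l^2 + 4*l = (l + 1)*(l^3 - 5*l^2 + 4*l) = l*(l + 1)*(l^2 - 5*l + 4) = l*(l - 1)*(l + 1)*(l - 4)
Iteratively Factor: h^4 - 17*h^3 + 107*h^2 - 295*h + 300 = (h - 4)*(h^3 - 13*h^2 + 55*h - 75) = (h - 4)*(h - 3)*(h^2 - 10*h + 25) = (h - 5)*(h - 4)*(h - 3)*(h - 5)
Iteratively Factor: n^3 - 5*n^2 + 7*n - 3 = (n - 1)*(n^2 - 4*n + 3) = (n - 3)*(n - 1)*(n - 1)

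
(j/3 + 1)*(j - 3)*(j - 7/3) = j^3/3 - 7*j^2/9 - 3*j + 7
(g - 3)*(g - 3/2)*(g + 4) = g^3 - g^2/2 - 27*g/2 + 18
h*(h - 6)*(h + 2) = h^3 - 4*h^2 - 12*h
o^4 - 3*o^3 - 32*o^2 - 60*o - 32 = (o - 8)*(o + 1)*(o + 2)^2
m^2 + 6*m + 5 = (m + 1)*(m + 5)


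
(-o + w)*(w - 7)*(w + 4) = -o*w^2 + 3*o*w + 28*o + w^3 - 3*w^2 - 28*w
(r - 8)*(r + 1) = r^2 - 7*r - 8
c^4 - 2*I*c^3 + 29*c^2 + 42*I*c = c*(c - 7*I)*(c + 2*I)*(c + 3*I)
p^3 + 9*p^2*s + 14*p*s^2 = p*(p + 2*s)*(p + 7*s)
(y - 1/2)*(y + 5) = y^2 + 9*y/2 - 5/2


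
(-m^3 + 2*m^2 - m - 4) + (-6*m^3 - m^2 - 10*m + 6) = -7*m^3 + m^2 - 11*m + 2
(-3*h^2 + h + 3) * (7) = -21*h^2 + 7*h + 21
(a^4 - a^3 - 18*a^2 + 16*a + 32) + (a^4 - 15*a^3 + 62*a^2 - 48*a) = 2*a^4 - 16*a^3 + 44*a^2 - 32*a + 32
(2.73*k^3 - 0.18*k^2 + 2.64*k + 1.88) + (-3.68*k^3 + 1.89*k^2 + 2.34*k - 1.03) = -0.95*k^3 + 1.71*k^2 + 4.98*k + 0.85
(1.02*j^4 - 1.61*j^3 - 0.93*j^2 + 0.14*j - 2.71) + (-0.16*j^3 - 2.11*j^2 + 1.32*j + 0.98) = 1.02*j^4 - 1.77*j^3 - 3.04*j^2 + 1.46*j - 1.73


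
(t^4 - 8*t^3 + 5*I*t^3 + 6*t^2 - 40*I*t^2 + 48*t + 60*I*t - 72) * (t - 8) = t^5 - 16*t^4 + 5*I*t^4 + 70*t^3 - 80*I*t^3 + 380*I*t^2 - 456*t - 480*I*t + 576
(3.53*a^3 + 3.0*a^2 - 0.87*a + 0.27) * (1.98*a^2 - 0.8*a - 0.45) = 6.9894*a^5 + 3.116*a^4 - 5.7111*a^3 - 0.1194*a^2 + 0.1755*a - 0.1215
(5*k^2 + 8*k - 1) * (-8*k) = -40*k^3 - 64*k^2 + 8*k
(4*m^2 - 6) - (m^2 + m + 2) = 3*m^2 - m - 8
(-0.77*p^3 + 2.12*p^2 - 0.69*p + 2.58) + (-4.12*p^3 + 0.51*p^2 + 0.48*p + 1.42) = -4.89*p^3 + 2.63*p^2 - 0.21*p + 4.0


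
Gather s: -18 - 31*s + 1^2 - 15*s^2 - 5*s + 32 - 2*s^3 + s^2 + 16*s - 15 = -2*s^3 - 14*s^2 - 20*s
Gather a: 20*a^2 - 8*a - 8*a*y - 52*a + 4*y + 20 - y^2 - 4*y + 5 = 20*a^2 + a*(-8*y - 60) - y^2 + 25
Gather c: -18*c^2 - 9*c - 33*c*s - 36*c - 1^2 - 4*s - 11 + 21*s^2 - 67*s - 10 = -18*c^2 + c*(-33*s - 45) + 21*s^2 - 71*s - 22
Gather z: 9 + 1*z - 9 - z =0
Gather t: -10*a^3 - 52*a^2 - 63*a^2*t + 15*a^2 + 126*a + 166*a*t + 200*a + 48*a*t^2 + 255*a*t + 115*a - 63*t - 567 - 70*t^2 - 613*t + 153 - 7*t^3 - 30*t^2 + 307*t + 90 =-10*a^3 - 37*a^2 + 441*a - 7*t^3 + t^2*(48*a - 100) + t*(-63*a^2 + 421*a - 369) - 324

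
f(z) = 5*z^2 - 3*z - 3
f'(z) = 10*z - 3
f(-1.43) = 11.51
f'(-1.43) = -17.30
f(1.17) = 0.33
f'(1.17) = 8.70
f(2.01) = 11.17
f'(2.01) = 17.10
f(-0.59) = 0.51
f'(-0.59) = -8.90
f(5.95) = 156.16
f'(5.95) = 56.50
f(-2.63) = 39.47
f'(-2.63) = -29.30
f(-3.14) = 55.72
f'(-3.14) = -34.40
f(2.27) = 15.95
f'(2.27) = 19.70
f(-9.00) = 429.00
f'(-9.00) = -93.00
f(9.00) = 375.00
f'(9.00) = 87.00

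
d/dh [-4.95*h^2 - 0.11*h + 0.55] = -9.9*h - 0.11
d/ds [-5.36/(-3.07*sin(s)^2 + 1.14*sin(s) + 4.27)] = (6.1104 - 32.9104*sin(s))*cos(s)/(-3.07*sin(s)^2 + 1.14*sin(s) + 4.27)^2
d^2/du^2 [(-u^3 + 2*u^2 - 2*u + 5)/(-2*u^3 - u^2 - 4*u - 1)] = 2*(-10*u^6 - 72*u^4 - 43*u^3 - 141*u^2 - 33*u - 85)/(8*u^9 + 12*u^8 + 54*u^7 + 61*u^6 + 120*u^5 + 99*u^4 + 94*u^3 + 51*u^2 + 12*u + 1)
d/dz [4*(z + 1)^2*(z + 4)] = 12*(z + 1)*(z + 3)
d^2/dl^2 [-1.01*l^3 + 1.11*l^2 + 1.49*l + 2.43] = 2.22 - 6.06*l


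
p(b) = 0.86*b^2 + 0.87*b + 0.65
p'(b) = 1.72*b + 0.87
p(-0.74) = 0.48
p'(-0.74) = -0.40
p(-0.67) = 0.45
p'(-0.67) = -0.28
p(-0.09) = 0.58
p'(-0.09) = 0.72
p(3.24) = 12.50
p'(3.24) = 6.44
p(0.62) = 1.52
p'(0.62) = 1.94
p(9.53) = 87.05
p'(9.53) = 17.26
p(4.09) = 18.59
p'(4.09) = 7.90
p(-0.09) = 0.58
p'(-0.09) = 0.72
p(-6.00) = 26.39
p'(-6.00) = -9.45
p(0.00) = 0.65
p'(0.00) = 0.87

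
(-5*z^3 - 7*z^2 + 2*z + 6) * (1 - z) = 5*z^4 + 2*z^3 - 9*z^2 - 4*z + 6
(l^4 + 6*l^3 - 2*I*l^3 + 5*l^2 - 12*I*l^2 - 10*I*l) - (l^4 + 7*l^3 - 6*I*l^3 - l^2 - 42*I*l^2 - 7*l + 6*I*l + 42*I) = -l^3 + 4*I*l^3 + 6*l^2 + 30*I*l^2 + 7*l - 16*I*l - 42*I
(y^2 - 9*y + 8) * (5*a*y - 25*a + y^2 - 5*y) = 5*a*y^3 - 70*a*y^2 + 265*a*y - 200*a + y^4 - 14*y^3 + 53*y^2 - 40*y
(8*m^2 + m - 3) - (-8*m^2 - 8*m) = 16*m^2 + 9*m - 3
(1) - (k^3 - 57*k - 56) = -k^3 + 57*k + 57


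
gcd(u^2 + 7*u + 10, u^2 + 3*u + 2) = u + 2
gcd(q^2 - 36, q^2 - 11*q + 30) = q - 6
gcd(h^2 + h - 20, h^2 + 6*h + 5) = h + 5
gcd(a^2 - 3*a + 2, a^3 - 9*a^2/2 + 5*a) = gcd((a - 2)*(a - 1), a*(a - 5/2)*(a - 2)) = a - 2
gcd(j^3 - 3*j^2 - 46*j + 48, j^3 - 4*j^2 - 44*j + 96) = j^2 - 2*j - 48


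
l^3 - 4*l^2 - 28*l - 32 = (l - 8)*(l + 2)^2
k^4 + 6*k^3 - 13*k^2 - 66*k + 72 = (k - 3)*(k - 1)*(k + 4)*(k + 6)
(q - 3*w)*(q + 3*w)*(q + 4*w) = q^3 + 4*q^2*w - 9*q*w^2 - 36*w^3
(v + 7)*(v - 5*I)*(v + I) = v^3 + 7*v^2 - 4*I*v^2 + 5*v - 28*I*v + 35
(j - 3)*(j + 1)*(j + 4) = j^3 + 2*j^2 - 11*j - 12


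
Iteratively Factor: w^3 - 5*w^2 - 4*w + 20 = (w - 2)*(w^2 - 3*w - 10) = (w - 2)*(w + 2)*(w - 5)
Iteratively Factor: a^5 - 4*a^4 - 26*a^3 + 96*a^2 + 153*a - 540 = (a - 5)*(a^4 + a^3 - 21*a^2 - 9*a + 108) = (a - 5)*(a - 3)*(a^3 + 4*a^2 - 9*a - 36) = (a - 5)*(a - 3)^2*(a^2 + 7*a + 12) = (a - 5)*(a - 3)^2*(a + 3)*(a + 4)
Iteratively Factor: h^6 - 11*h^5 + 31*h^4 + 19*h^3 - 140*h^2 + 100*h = (h - 1)*(h^5 - 10*h^4 + 21*h^3 + 40*h^2 - 100*h) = (h - 1)*(h + 2)*(h^4 - 12*h^3 + 45*h^2 - 50*h) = h*(h - 1)*(h + 2)*(h^3 - 12*h^2 + 45*h - 50) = h*(h - 2)*(h - 1)*(h + 2)*(h^2 - 10*h + 25) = h*(h - 5)*(h - 2)*(h - 1)*(h + 2)*(h - 5)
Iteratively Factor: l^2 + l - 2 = (l - 1)*(l + 2)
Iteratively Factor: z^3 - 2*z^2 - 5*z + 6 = (z + 2)*(z^2 - 4*z + 3) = (z - 3)*(z + 2)*(z - 1)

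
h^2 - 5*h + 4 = (h - 4)*(h - 1)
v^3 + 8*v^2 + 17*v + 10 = (v + 1)*(v + 2)*(v + 5)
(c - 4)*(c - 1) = c^2 - 5*c + 4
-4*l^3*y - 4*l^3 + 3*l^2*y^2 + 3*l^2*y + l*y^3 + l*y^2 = (-l + y)*(4*l + y)*(l*y + l)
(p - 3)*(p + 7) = p^2 + 4*p - 21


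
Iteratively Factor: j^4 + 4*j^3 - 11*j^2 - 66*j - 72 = (j - 4)*(j^3 + 8*j^2 + 21*j + 18) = (j - 4)*(j + 3)*(j^2 + 5*j + 6) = (j - 4)*(j + 2)*(j + 3)*(j + 3)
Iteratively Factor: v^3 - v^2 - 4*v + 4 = (v - 2)*(v^2 + v - 2) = (v - 2)*(v - 1)*(v + 2)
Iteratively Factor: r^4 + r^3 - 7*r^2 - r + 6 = (r - 1)*(r^3 + 2*r^2 - 5*r - 6) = (r - 1)*(r + 1)*(r^2 + r - 6) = (r - 1)*(r + 1)*(r + 3)*(r - 2)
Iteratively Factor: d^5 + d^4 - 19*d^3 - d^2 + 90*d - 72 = (d - 2)*(d^4 + 3*d^3 - 13*d^2 - 27*d + 36) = (d - 2)*(d - 1)*(d^3 + 4*d^2 - 9*d - 36) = (d - 2)*(d - 1)*(d + 3)*(d^2 + d - 12) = (d - 2)*(d - 1)*(d + 3)*(d + 4)*(d - 3)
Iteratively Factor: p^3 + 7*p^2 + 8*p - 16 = (p - 1)*(p^2 + 8*p + 16) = (p - 1)*(p + 4)*(p + 4)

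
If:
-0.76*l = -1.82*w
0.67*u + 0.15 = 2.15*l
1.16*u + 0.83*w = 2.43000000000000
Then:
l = 0.66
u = 1.90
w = 0.28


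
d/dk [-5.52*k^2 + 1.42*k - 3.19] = 1.42 - 11.04*k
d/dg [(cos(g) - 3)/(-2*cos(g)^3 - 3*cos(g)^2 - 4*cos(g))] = (-4*cos(g)^3 + 15*cos(g)^2 + 18*cos(g) + 12)*sin(g)/((3*cos(g) + cos(2*g) + 5)^2*cos(g)^2)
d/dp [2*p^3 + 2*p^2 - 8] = 2*p*(3*p + 2)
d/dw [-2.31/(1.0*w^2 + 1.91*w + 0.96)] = (4.62*w + 4.4121)/(1.0*w^2 + 1.91*w + 0.96)^2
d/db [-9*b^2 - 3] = -18*b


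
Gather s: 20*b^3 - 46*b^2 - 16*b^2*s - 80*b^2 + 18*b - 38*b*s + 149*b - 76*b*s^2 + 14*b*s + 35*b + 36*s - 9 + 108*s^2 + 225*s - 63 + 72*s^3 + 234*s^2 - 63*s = 20*b^3 - 126*b^2 + 202*b + 72*s^3 + s^2*(342 - 76*b) + s*(-16*b^2 - 24*b + 198) - 72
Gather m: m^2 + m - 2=m^2 + m - 2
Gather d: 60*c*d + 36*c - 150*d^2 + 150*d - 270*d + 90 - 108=36*c - 150*d^2 + d*(60*c - 120) - 18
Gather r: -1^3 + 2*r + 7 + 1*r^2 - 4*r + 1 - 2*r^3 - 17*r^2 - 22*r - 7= -2*r^3 - 16*r^2 - 24*r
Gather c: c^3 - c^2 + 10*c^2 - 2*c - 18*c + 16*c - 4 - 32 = c^3 + 9*c^2 - 4*c - 36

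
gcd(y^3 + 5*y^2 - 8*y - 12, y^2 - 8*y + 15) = 1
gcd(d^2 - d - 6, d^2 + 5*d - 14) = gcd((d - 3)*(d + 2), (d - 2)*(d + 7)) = 1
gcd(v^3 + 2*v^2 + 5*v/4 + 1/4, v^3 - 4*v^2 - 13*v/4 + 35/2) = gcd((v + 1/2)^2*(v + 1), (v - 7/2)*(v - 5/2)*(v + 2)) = 1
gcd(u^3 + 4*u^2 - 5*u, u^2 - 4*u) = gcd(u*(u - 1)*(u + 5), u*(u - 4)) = u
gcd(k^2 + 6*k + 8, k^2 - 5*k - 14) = k + 2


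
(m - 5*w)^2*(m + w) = m^3 - 9*m^2*w + 15*m*w^2 + 25*w^3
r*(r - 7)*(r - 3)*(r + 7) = r^4 - 3*r^3 - 49*r^2 + 147*r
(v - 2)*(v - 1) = v^2 - 3*v + 2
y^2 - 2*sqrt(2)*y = y*(y - 2*sqrt(2))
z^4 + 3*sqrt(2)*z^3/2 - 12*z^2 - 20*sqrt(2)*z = z*(z - 5*sqrt(2)/2)*(z + 2*sqrt(2))^2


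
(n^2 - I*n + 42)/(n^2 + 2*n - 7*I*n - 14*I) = (n + 6*I)/(n + 2)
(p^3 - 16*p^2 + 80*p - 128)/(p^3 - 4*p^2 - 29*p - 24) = (p^2 - 8*p + 16)/(p^2 + 4*p + 3)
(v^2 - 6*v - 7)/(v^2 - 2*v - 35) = (v + 1)/(v + 5)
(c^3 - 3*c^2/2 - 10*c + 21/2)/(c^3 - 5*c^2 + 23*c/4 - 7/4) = 2*(c + 3)/(2*c - 1)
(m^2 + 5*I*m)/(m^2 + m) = (m + 5*I)/(m + 1)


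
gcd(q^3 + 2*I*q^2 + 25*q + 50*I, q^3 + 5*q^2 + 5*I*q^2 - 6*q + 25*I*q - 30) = q + 2*I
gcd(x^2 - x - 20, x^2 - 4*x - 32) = x + 4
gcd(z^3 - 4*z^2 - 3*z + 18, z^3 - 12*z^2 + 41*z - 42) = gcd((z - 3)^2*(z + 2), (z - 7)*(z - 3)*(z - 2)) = z - 3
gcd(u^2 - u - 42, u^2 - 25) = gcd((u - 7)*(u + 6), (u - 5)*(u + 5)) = 1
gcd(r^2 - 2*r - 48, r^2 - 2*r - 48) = r^2 - 2*r - 48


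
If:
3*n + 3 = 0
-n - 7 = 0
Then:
No Solution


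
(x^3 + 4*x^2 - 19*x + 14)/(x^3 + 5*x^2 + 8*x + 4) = (x^3 + 4*x^2 - 19*x + 14)/(x^3 + 5*x^2 + 8*x + 4)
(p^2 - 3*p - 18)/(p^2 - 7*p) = (p^2 - 3*p - 18)/(p*(p - 7))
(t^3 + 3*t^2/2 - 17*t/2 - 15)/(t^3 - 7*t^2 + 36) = (t + 5/2)/(t - 6)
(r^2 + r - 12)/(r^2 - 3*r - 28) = (r - 3)/(r - 7)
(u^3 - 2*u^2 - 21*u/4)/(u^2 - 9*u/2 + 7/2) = u*(2*u + 3)/(2*(u - 1))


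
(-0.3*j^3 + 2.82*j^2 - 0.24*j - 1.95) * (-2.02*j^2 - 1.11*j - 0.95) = 0.606*j^5 - 5.3634*j^4 - 2.3604*j^3 + 1.5264*j^2 + 2.3925*j + 1.8525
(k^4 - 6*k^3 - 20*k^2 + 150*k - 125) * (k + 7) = k^5 + k^4 - 62*k^3 + 10*k^2 + 925*k - 875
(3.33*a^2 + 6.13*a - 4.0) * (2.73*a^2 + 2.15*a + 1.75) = 9.0909*a^4 + 23.8944*a^3 + 8.087*a^2 + 2.1275*a - 7.0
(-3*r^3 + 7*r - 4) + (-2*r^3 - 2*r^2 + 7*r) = -5*r^3 - 2*r^2 + 14*r - 4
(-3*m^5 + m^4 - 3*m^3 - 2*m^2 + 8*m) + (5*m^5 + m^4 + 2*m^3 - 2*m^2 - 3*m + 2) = 2*m^5 + 2*m^4 - m^3 - 4*m^2 + 5*m + 2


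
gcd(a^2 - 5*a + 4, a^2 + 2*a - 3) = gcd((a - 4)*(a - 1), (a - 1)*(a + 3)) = a - 1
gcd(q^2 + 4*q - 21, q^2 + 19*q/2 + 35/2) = q + 7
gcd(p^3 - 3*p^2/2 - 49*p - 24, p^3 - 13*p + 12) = 1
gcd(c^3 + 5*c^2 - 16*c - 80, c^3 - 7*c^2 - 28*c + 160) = c^2 + c - 20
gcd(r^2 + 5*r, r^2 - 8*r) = r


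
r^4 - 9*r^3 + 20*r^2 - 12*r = r*(r - 6)*(r - 2)*(r - 1)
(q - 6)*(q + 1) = q^2 - 5*q - 6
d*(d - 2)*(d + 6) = d^3 + 4*d^2 - 12*d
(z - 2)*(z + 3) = z^2 + z - 6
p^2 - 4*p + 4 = (p - 2)^2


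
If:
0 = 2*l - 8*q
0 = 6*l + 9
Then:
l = -3/2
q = -3/8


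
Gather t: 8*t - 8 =8*t - 8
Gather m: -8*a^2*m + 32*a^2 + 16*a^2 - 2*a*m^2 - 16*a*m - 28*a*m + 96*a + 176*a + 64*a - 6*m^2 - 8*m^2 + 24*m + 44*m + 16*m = 48*a^2 + 336*a + m^2*(-2*a - 14) + m*(-8*a^2 - 44*a + 84)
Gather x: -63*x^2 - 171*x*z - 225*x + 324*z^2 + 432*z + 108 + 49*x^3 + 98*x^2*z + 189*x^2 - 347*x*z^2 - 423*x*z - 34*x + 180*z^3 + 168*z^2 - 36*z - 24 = 49*x^3 + x^2*(98*z + 126) + x*(-347*z^2 - 594*z - 259) + 180*z^3 + 492*z^2 + 396*z + 84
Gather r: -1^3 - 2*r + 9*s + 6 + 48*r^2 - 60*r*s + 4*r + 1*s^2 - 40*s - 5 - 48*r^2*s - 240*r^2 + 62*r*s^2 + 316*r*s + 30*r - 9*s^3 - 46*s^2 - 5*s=r^2*(-48*s - 192) + r*(62*s^2 + 256*s + 32) - 9*s^3 - 45*s^2 - 36*s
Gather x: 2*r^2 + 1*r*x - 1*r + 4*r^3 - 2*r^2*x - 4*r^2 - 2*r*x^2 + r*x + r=4*r^3 - 2*r^2 - 2*r*x^2 + x*(-2*r^2 + 2*r)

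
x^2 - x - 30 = (x - 6)*(x + 5)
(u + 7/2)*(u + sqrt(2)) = u^2 + sqrt(2)*u + 7*u/2 + 7*sqrt(2)/2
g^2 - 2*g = g*(g - 2)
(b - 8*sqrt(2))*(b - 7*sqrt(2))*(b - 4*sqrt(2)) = b^3 - 19*sqrt(2)*b^2 + 232*b - 448*sqrt(2)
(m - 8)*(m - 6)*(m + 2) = m^3 - 12*m^2 + 20*m + 96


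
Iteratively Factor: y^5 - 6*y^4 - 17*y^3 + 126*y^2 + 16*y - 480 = (y + 4)*(y^4 - 10*y^3 + 23*y^2 + 34*y - 120) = (y - 5)*(y + 4)*(y^3 - 5*y^2 - 2*y + 24) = (y - 5)*(y - 3)*(y + 4)*(y^2 - 2*y - 8) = (y - 5)*(y - 3)*(y + 2)*(y + 4)*(y - 4)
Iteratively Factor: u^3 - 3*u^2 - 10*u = (u - 5)*(u^2 + 2*u) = u*(u - 5)*(u + 2)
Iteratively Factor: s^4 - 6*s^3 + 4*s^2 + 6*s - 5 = (s - 1)*(s^3 - 5*s^2 - s + 5) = (s - 1)*(s + 1)*(s^2 - 6*s + 5) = (s - 1)^2*(s + 1)*(s - 5)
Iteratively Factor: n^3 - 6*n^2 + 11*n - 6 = (n - 1)*(n^2 - 5*n + 6) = (n - 2)*(n - 1)*(n - 3)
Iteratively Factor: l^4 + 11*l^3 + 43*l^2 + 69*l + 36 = (l + 3)*(l^3 + 8*l^2 + 19*l + 12) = (l + 3)^2*(l^2 + 5*l + 4) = (l + 1)*(l + 3)^2*(l + 4)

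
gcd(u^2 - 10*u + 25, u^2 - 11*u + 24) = 1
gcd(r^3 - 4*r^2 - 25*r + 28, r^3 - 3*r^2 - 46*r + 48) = r - 1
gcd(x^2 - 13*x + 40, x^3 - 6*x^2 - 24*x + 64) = x - 8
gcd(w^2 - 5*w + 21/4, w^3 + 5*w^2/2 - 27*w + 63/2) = w - 3/2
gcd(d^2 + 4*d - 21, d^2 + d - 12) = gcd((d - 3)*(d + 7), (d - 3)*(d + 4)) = d - 3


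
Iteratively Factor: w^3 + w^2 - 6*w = (w + 3)*(w^2 - 2*w) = (w - 2)*(w + 3)*(w)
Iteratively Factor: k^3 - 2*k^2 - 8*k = (k - 4)*(k^2 + 2*k) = (k - 4)*(k + 2)*(k)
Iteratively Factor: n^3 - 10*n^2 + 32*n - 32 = (n - 4)*(n^2 - 6*n + 8) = (n - 4)^2*(n - 2)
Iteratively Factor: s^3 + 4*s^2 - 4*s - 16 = (s + 2)*(s^2 + 2*s - 8) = (s + 2)*(s + 4)*(s - 2)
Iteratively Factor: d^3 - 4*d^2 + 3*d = (d)*(d^2 - 4*d + 3) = d*(d - 1)*(d - 3)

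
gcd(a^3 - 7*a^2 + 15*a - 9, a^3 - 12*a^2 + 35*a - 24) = a^2 - 4*a + 3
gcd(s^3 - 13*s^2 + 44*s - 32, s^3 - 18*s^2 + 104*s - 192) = s^2 - 12*s + 32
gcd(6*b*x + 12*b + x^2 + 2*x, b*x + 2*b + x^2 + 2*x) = x + 2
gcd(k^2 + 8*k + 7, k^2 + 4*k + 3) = k + 1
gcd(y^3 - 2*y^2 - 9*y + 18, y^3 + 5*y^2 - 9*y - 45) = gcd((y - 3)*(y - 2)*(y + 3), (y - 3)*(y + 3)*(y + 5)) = y^2 - 9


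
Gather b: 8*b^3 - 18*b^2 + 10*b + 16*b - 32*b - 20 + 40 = 8*b^3 - 18*b^2 - 6*b + 20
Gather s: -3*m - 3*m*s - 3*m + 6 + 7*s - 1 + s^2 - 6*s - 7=-6*m + s^2 + s*(1 - 3*m) - 2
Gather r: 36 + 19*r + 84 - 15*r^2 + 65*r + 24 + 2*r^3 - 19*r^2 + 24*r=2*r^3 - 34*r^2 + 108*r + 144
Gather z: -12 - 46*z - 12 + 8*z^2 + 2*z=8*z^2 - 44*z - 24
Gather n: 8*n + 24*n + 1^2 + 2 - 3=32*n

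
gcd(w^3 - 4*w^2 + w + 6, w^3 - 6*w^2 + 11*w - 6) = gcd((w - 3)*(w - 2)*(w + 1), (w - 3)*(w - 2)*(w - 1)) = w^2 - 5*w + 6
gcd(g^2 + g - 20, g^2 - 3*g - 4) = g - 4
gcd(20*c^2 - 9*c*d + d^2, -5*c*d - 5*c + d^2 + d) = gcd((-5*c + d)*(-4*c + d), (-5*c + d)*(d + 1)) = 5*c - d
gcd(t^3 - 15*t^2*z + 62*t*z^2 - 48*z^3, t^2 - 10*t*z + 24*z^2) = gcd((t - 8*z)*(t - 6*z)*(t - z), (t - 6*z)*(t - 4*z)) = -t + 6*z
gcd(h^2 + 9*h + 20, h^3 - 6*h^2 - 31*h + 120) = h + 5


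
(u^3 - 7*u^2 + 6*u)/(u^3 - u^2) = (u - 6)/u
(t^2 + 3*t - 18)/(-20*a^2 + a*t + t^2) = (t^2 + 3*t - 18)/(-20*a^2 + a*t + t^2)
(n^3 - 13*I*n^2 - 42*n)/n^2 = n - 13*I - 42/n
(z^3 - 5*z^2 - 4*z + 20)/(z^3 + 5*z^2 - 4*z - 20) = (z - 5)/(z + 5)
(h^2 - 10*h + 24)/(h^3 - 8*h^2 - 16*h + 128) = (h - 6)/(h^2 - 4*h - 32)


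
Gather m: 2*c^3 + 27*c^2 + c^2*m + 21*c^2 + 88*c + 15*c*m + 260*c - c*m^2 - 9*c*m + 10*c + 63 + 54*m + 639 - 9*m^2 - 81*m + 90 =2*c^3 + 48*c^2 + 358*c + m^2*(-c - 9) + m*(c^2 + 6*c - 27) + 792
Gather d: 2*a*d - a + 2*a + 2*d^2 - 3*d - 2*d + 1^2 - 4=a + 2*d^2 + d*(2*a - 5) - 3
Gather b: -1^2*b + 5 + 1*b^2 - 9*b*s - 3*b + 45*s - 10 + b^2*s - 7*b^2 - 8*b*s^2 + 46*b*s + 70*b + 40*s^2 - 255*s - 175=b^2*(s - 6) + b*(-8*s^2 + 37*s + 66) + 40*s^2 - 210*s - 180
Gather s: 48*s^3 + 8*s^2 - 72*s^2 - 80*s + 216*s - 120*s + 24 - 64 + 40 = 48*s^3 - 64*s^2 + 16*s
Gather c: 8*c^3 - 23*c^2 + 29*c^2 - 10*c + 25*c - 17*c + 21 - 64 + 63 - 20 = 8*c^3 + 6*c^2 - 2*c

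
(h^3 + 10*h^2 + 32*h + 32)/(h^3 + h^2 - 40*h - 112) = (h + 2)/(h - 7)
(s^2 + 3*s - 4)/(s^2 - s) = (s + 4)/s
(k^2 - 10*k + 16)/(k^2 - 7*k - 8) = (k - 2)/(k + 1)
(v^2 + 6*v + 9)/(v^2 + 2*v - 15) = (v^2 + 6*v + 9)/(v^2 + 2*v - 15)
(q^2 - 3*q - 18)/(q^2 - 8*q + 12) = (q + 3)/(q - 2)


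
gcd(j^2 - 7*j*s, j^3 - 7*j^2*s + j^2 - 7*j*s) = -j^2 + 7*j*s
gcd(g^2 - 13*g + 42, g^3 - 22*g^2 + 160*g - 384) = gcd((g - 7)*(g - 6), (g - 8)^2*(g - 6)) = g - 6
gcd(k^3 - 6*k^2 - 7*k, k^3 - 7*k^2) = k^2 - 7*k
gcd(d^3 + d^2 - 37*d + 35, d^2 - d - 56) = d + 7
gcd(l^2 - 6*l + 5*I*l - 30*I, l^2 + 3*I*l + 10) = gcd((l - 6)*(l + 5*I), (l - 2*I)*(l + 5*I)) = l + 5*I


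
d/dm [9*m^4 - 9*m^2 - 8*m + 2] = 36*m^3 - 18*m - 8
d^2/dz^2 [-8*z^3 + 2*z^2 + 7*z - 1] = 4 - 48*z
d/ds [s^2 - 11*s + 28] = 2*s - 11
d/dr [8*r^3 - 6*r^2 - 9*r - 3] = 24*r^2 - 12*r - 9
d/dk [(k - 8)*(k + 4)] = 2*k - 4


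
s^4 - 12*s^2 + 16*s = s*(s - 2)^2*(s + 4)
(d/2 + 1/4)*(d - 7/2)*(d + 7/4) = d^3/2 - 5*d^2/8 - 7*d/2 - 49/32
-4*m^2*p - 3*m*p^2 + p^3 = p*(-4*m + p)*(m + p)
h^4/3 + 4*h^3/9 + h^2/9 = h^2*(h/3 + 1/3)*(h + 1/3)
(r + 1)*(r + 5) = r^2 + 6*r + 5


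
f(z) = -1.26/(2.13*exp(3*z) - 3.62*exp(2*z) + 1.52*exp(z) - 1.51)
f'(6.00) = 0.00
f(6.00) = 0.00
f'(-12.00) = 0.00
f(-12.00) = 0.83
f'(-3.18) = 0.03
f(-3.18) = 0.87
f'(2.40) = 0.00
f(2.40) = -0.00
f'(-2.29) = 0.06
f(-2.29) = 0.91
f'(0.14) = 1.39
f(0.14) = 0.96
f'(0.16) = 1.67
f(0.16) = 0.99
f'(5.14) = 0.00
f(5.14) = -0.00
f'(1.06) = 0.21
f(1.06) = -0.05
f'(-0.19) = -0.04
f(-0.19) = 0.83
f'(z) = -1.26*(-6.39*exp(3*z) + 7.24*exp(2*z) - 1.52*exp(z))/(2.13*exp(3*z) - 3.62*exp(2*z) + 1.52*exp(z) - 1.51)^2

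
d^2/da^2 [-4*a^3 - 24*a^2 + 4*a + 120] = -24*a - 48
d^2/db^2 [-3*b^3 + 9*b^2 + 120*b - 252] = 18 - 18*b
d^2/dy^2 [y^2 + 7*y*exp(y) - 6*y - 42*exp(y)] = 7*y*exp(y) - 28*exp(y) + 2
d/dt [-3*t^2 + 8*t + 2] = 8 - 6*t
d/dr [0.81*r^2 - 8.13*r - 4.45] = 1.62*r - 8.13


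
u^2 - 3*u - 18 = (u - 6)*(u + 3)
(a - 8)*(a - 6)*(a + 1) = a^3 - 13*a^2 + 34*a + 48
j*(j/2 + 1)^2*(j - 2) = j^4/4 + j^3/2 - j^2 - 2*j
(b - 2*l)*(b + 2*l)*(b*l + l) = b^3*l + b^2*l - 4*b*l^3 - 4*l^3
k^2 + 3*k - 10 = (k - 2)*(k + 5)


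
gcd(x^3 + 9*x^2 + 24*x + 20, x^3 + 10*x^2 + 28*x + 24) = x^2 + 4*x + 4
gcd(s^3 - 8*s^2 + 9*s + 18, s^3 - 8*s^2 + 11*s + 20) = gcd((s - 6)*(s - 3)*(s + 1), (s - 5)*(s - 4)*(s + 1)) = s + 1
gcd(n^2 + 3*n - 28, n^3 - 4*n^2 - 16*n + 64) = n - 4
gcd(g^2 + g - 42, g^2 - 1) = 1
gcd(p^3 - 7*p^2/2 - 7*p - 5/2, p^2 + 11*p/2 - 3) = 1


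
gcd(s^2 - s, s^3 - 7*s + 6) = s - 1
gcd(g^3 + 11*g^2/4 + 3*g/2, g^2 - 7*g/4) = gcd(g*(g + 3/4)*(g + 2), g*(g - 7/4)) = g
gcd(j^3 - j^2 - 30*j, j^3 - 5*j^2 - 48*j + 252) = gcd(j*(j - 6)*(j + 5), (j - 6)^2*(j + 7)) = j - 6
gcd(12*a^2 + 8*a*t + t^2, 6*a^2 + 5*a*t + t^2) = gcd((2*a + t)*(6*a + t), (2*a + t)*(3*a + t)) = 2*a + t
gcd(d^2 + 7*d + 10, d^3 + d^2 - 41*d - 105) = d + 5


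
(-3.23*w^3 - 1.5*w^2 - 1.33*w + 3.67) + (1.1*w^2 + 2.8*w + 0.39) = -3.23*w^3 - 0.4*w^2 + 1.47*w + 4.06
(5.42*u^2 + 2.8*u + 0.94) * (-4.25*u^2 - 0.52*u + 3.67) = -23.035*u^4 - 14.7184*u^3 + 14.4404*u^2 + 9.7872*u + 3.4498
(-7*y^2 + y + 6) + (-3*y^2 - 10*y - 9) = -10*y^2 - 9*y - 3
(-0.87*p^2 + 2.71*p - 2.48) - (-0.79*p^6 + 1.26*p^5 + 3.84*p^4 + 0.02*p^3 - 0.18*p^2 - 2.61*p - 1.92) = 0.79*p^6 - 1.26*p^5 - 3.84*p^4 - 0.02*p^3 - 0.69*p^2 + 5.32*p - 0.56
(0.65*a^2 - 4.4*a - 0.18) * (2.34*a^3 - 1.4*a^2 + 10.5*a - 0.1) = 1.521*a^5 - 11.206*a^4 + 12.5638*a^3 - 46.013*a^2 - 1.45*a + 0.018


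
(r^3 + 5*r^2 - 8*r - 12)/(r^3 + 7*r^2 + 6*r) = (r - 2)/r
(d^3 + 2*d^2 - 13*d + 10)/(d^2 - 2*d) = d + 4 - 5/d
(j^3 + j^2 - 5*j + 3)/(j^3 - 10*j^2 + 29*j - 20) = (j^2 + 2*j - 3)/(j^2 - 9*j + 20)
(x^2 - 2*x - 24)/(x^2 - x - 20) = (x - 6)/(x - 5)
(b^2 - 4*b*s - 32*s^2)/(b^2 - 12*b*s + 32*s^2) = (-b - 4*s)/(-b + 4*s)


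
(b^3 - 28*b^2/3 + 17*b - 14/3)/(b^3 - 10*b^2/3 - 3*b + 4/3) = (b^2 - 9*b + 14)/(b^2 - 3*b - 4)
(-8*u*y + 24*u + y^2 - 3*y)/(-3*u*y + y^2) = (8*u*y - 24*u - y^2 + 3*y)/(y*(3*u - y))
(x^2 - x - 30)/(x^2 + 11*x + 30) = (x - 6)/(x + 6)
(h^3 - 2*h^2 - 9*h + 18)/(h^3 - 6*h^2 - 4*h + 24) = (h^2 - 9)/(h^2 - 4*h - 12)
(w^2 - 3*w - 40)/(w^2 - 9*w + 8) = (w + 5)/(w - 1)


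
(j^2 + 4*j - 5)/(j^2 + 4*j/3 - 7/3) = 3*(j + 5)/(3*j + 7)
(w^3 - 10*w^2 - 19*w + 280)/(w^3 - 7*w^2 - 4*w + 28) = (w^2 - 3*w - 40)/(w^2 - 4)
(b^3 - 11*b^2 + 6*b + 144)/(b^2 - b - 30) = (b^2 - 5*b - 24)/(b + 5)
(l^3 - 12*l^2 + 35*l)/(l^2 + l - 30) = l*(l - 7)/(l + 6)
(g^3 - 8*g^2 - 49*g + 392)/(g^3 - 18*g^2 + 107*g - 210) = (g^2 - g - 56)/(g^2 - 11*g + 30)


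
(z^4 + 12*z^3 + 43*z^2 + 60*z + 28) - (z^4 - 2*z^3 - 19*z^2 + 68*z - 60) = 14*z^3 + 62*z^2 - 8*z + 88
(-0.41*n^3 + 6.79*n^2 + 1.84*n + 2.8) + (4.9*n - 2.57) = -0.41*n^3 + 6.79*n^2 + 6.74*n + 0.23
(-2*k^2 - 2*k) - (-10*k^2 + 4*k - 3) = 8*k^2 - 6*k + 3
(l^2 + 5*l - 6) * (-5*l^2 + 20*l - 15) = -5*l^4 - 5*l^3 + 115*l^2 - 195*l + 90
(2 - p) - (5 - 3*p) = 2*p - 3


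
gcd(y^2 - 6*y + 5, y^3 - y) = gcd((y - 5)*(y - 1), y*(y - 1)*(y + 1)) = y - 1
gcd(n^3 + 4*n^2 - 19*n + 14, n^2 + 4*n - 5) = n - 1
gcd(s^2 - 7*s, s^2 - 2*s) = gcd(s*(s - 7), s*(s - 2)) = s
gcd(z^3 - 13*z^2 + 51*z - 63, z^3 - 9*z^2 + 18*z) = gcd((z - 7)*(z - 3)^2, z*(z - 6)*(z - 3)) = z - 3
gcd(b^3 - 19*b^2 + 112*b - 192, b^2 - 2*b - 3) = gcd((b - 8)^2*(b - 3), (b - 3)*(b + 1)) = b - 3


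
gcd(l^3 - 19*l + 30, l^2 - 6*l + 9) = l - 3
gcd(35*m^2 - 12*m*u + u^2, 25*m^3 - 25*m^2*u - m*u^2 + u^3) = -5*m + u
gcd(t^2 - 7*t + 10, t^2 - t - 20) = t - 5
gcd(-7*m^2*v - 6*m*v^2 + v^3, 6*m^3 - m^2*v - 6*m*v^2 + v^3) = m + v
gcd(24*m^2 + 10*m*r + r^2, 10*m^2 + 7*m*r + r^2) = 1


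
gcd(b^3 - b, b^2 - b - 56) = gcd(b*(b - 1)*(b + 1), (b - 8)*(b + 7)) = 1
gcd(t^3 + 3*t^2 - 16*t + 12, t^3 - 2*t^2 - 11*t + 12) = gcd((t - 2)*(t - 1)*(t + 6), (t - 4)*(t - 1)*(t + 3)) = t - 1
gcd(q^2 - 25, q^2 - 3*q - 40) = q + 5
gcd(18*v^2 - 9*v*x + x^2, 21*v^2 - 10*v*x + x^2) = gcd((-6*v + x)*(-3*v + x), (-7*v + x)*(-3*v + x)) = -3*v + x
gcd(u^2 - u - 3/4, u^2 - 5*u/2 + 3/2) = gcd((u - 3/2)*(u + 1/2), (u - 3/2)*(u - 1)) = u - 3/2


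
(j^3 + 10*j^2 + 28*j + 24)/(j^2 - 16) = (j^3 + 10*j^2 + 28*j + 24)/(j^2 - 16)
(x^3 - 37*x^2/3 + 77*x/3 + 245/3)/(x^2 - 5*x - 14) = (3*x^2 - 16*x - 35)/(3*(x + 2))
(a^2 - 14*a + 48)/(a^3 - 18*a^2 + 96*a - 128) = (a - 6)/(a^2 - 10*a + 16)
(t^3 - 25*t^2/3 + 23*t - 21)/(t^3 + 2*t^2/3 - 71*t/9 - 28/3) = 3*(3*t^2 - 16*t + 21)/(9*t^2 + 33*t + 28)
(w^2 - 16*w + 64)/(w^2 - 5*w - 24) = (w - 8)/(w + 3)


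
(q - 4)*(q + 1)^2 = q^3 - 2*q^2 - 7*q - 4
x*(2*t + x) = 2*t*x + x^2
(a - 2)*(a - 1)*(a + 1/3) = a^3 - 8*a^2/3 + a + 2/3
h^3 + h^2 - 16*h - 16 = (h - 4)*(h + 1)*(h + 4)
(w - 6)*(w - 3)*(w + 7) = w^3 - 2*w^2 - 45*w + 126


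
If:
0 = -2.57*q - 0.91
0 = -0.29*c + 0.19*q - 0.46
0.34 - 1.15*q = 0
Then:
No Solution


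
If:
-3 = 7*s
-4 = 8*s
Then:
No Solution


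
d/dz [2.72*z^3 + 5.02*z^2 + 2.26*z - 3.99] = 8.16*z^2 + 10.04*z + 2.26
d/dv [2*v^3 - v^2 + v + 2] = 6*v^2 - 2*v + 1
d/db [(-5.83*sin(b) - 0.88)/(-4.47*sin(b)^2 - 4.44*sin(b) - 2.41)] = (-26.0601*sin(b)^2 - 7.8672*sin(b) + 10.1431)*cos(b)/(19.9809*sin(b)^4 + 39.6936*sin(b)^3 + 41.259*sin(b)^2 + 21.4008*sin(b) + 5.8081)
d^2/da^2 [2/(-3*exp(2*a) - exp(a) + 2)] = 2*(-2*(6*exp(a) + 1)^2*exp(a) + (12*exp(a) + 1)*(3*exp(2*a) + exp(a) - 2))*exp(a)/(3*exp(2*a) + exp(a) - 2)^3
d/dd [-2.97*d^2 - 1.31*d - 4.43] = -5.94*d - 1.31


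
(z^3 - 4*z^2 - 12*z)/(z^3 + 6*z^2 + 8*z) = (z - 6)/(z + 4)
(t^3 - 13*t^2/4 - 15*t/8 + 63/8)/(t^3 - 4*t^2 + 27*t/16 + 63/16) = 2*(2*t + 3)/(4*t + 3)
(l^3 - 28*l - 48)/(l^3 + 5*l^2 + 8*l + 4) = (l^2 - 2*l - 24)/(l^2 + 3*l + 2)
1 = 1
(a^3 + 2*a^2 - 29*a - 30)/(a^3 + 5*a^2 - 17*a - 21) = (a^2 + a - 30)/(a^2 + 4*a - 21)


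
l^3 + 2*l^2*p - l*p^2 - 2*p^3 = (l - p)*(l + p)*(l + 2*p)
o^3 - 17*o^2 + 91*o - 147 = (o - 7)^2*(o - 3)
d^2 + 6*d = d*(d + 6)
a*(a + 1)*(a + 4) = a^3 + 5*a^2 + 4*a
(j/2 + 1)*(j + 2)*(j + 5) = j^3/2 + 9*j^2/2 + 12*j + 10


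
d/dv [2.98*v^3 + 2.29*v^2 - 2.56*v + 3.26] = 8.94*v^2 + 4.58*v - 2.56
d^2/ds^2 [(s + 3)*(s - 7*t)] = 2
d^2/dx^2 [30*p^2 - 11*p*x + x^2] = 2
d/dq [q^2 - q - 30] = 2*q - 1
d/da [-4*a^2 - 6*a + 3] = -8*a - 6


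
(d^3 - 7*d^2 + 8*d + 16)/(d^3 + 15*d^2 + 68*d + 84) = (d^3 - 7*d^2 + 8*d + 16)/(d^3 + 15*d^2 + 68*d + 84)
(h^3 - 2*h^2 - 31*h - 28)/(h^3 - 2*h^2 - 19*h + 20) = (h^2 - 6*h - 7)/(h^2 - 6*h + 5)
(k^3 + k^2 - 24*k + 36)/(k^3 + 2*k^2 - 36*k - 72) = (k^2 - 5*k + 6)/(k^2 - 4*k - 12)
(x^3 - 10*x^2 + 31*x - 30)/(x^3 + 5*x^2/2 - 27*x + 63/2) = 2*(x^2 - 7*x + 10)/(2*x^2 + 11*x - 21)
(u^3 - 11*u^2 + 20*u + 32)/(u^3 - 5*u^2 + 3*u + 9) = (u^2 - 12*u + 32)/(u^2 - 6*u + 9)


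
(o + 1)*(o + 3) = o^2 + 4*o + 3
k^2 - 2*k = k*(k - 2)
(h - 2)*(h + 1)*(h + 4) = h^3 + 3*h^2 - 6*h - 8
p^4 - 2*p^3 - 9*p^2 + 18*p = p*(p - 3)*(p - 2)*(p + 3)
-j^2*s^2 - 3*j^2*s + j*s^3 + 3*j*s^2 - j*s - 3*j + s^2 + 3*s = (-j + s)*(s + 3)*(j*s + 1)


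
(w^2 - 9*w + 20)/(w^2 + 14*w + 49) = (w^2 - 9*w + 20)/(w^2 + 14*w + 49)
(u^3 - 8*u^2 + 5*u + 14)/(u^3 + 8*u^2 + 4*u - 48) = (u^2 - 6*u - 7)/(u^2 + 10*u + 24)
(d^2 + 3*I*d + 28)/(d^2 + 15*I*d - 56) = (d - 4*I)/(d + 8*I)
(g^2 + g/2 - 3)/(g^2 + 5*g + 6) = (g - 3/2)/(g + 3)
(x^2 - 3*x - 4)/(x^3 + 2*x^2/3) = 3*(x^2 - 3*x - 4)/(x^2*(3*x + 2))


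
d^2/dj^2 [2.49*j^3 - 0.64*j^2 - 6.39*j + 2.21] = 14.94*j - 1.28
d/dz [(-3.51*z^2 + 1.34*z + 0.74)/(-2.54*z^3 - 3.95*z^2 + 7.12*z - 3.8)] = (-8.9154*z^4 + 6.8072*z^3 - 14.0594*z^2 + 32.522*z - 10.3608)/(6.4516*z^6 + 20.066*z^5 - 20.5671*z^4 - 36.944*z^3 + 80.7144*z^2 - 54.112*z + 14.44)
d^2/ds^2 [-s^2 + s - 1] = -2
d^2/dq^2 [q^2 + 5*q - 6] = 2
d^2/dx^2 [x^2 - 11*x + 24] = 2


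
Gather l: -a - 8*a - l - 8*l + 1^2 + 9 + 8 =-9*a - 9*l + 18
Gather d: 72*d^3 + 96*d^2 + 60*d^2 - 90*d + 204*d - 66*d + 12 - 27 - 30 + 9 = 72*d^3 + 156*d^2 + 48*d - 36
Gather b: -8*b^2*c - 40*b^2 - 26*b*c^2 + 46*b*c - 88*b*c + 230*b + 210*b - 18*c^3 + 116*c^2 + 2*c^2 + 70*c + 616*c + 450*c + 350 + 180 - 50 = b^2*(-8*c - 40) + b*(-26*c^2 - 42*c + 440) - 18*c^3 + 118*c^2 + 1136*c + 480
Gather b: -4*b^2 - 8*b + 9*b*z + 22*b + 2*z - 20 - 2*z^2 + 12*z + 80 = -4*b^2 + b*(9*z + 14) - 2*z^2 + 14*z + 60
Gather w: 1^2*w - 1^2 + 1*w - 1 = 2*w - 2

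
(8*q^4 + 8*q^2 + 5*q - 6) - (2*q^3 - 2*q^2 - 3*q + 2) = 8*q^4 - 2*q^3 + 10*q^2 + 8*q - 8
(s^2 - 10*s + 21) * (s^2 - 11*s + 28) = s^4 - 21*s^3 + 159*s^2 - 511*s + 588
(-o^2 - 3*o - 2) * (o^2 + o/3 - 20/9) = -o^4 - 10*o^3/3 - 7*o^2/9 + 6*o + 40/9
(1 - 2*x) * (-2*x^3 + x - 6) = 4*x^4 - 2*x^3 - 2*x^2 + 13*x - 6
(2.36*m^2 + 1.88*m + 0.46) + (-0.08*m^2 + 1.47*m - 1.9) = 2.28*m^2 + 3.35*m - 1.44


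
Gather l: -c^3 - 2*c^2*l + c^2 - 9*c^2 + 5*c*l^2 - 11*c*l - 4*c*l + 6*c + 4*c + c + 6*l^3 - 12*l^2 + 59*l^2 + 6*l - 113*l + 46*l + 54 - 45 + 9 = -c^3 - 8*c^2 + 11*c + 6*l^3 + l^2*(5*c + 47) + l*(-2*c^2 - 15*c - 61) + 18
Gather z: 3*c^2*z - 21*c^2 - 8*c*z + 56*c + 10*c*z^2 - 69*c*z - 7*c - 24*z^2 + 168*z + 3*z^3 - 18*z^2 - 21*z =-21*c^2 + 49*c + 3*z^3 + z^2*(10*c - 42) + z*(3*c^2 - 77*c + 147)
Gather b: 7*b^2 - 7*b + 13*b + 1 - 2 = 7*b^2 + 6*b - 1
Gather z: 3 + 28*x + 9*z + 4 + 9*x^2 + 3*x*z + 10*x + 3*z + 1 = 9*x^2 + 38*x + z*(3*x + 12) + 8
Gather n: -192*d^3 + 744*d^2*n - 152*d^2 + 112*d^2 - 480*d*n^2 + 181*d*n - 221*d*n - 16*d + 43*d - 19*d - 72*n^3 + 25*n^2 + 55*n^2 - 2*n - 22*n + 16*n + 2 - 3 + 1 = -192*d^3 - 40*d^2 + 8*d - 72*n^3 + n^2*(80 - 480*d) + n*(744*d^2 - 40*d - 8)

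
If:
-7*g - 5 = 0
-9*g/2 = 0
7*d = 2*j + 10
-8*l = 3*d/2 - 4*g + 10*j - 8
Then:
No Solution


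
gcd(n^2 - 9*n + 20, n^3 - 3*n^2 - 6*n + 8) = n - 4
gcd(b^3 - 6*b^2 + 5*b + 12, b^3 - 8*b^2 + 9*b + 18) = b^2 - 2*b - 3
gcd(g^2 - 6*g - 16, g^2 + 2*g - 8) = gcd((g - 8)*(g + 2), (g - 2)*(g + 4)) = 1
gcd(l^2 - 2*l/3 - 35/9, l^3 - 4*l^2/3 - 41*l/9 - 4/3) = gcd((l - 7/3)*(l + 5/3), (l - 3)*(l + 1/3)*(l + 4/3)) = 1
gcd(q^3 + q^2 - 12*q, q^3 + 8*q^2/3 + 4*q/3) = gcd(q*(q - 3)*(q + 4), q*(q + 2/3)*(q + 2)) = q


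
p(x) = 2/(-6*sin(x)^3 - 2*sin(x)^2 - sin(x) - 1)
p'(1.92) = -0.19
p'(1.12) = 0.27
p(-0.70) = 4.78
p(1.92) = -0.23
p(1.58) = -0.20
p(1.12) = -0.25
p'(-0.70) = 51.51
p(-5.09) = -0.24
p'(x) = 2*(18*sin(x)^2*cos(x) + 4*sin(x)*cos(x) + cos(x))/(-6*sin(x)^3 - 2*sin(x)^2 - sin(x) - 1)^2 = 2*(18*sin(x)^2 + 4*sin(x) + 1)*cos(x)/(6*sin(x)^3 + 2*sin(x)^2 + sin(x) + 1)^2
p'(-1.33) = 0.52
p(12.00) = -17.80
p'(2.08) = -0.33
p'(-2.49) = -188.83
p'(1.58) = -0.00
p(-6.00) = -1.28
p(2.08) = -0.27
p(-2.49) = 9.56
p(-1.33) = 0.56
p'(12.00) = 539.76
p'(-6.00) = 2.76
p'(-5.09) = 0.21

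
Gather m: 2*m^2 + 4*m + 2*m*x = 2*m^2 + m*(2*x + 4)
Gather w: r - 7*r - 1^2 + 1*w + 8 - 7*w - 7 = -6*r - 6*w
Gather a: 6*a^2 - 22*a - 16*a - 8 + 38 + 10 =6*a^2 - 38*a + 40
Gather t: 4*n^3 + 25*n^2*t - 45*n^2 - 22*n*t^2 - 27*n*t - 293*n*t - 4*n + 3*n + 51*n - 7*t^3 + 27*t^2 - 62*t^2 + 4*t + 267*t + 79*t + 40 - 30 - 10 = 4*n^3 - 45*n^2 + 50*n - 7*t^3 + t^2*(-22*n - 35) + t*(25*n^2 - 320*n + 350)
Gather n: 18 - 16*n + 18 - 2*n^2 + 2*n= -2*n^2 - 14*n + 36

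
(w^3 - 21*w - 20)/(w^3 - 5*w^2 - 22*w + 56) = (w^2 - 4*w - 5)/(w^2 - 9*w + 14)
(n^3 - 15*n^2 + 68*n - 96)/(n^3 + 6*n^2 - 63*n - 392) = (n^2 - 7*n + 12)/(n^2 + 14*n + 49)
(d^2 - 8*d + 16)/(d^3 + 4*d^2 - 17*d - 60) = (d - 4)/(d^2 + 8*d + 15)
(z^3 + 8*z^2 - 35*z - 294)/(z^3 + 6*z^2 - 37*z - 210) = (z + 7)/(z + 5)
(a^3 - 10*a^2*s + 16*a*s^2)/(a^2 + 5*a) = (a^2 - 10*a*s + 16*s^2)/(a + 5)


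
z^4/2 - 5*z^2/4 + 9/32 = (z/2 + 1/4)*(z - 3/2)*(z - 1/2)*(z + 3/2)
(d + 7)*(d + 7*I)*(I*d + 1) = I*d^3 - 6*d^2 + 7*I*d^2 - 42*d + 7*I*d + 49*I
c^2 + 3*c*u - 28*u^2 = (c - 4*u)*(c + 7*u)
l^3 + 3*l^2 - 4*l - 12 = (l - 2)*(l + 2)*(l + 3)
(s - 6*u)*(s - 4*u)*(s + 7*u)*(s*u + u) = s^4*u - 3*s^3*u^2 + s^3*u - 46*s^2*u^3 - 3*s^2*u^2 + 168*s*u^4 - 46*s*u^3 + 168*u^4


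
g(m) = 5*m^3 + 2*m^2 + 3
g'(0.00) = 0.00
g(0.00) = 3.00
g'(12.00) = 2208.00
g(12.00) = 8931.00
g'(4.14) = 273.65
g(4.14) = 392.07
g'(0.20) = 1.40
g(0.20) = 3.12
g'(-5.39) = 414.22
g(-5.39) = -721.85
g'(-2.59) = 90.26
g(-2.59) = -70.45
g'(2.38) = 94.49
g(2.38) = 81.74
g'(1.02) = 19.69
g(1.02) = 10.39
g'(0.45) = 4.84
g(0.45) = 3.86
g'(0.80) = 12.80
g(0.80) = 6.84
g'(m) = 15*m^2 + 4*m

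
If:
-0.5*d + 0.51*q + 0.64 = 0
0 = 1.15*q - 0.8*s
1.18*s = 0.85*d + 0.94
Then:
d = 3.77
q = 2.45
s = 3.52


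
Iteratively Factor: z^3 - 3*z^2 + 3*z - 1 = (z - 1)*(z^2 - 2*z + 1) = (z - 1)^2*(z - 1)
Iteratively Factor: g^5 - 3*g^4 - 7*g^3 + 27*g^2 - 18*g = (g + 3)*(g^4 - 6*g^3 + 11*g^2 - 6*g) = g*(g + 3)*(g^3 - 6*g^2 + 11*g - 6) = g*(g - 3)*(g + 3)*(g^2 - 3*g + 2) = g*(g - 3)*(g - 1)*(g + 3)*(g - 2)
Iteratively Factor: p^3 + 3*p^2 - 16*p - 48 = (p + 4)*(p^2 - p - 12) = (p - 4)*(p + 4)*(p + 3)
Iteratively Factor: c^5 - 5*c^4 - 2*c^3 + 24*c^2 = (c - 4)*(c^4 - c^3 - 6*c^2) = (c - 4)*(c + 2)*(c^3 - 3*c^2) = c*(c - 4)*(c + 2)*(c^2 - 3*c) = c^2*(c - 4)*(c + 2)*(c - 3)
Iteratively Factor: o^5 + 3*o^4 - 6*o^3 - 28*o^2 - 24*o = (o)*(o^4 + 3*o^3 - 6*o^2 - 28*o - 24) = o*(o + 2)*(o^3 + o^2 - 8*o - 12) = o*(o + 2)^2*(o^2 - o - 6) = o*(o - 3)*(o + 2)^2*(o + 2)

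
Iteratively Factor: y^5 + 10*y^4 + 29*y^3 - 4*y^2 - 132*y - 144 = (y + 3)*(y^4 + 7*y^3 + 8*y^2 - 28*y - 48) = (y + 3)^2*(y^3 + 4*y^2 - 4*y - 16) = (y + 2)*(y + 3)^2*(y^2 + 2*y - 8) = (y + 2)*(y + 3)^2*(y + 4)*(y - 2)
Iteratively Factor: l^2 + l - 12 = (l - 3)*(l + 4)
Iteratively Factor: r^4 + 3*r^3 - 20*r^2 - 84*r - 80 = (r + 2)*(r^3 + r^2 - 22*r - 40) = (r - 5)*(r + 2)*(r^2 + 6*r + 8) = (r - 5)*(r + 2)*(r + 4)*(r + 2)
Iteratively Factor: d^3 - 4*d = (d - 2)*(d^2 + 2*d) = d*(d - 2)*(d + 2)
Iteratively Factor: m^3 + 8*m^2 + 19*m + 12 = (m + 3)*(m^2 + 5*m + 4) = (m + 3)*(m + 4)*(m + 1)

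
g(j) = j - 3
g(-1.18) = -4.18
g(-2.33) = -5.33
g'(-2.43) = 1.00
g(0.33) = -2.67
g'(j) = 1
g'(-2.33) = 1.00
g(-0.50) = -3.50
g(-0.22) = -3.22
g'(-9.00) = 1.00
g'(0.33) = 1.00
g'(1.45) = 1.00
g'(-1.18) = 1.00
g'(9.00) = 1.00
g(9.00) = 6.00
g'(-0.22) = 1.00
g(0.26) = -2.74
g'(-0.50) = 1.00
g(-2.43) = -5.43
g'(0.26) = 1.00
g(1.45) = -1.55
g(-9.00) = -12.00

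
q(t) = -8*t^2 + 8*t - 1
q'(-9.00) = 152.00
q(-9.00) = -721.00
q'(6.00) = -88.00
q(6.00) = -241.00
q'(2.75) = -36.00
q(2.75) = -39.50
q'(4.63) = -66.08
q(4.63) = -135.46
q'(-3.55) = 64.80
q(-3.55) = -130.22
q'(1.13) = -10.08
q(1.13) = -2.18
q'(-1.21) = 27.36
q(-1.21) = -22.39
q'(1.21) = -11.36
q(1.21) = -3.03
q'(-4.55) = 80.80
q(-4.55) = -203.02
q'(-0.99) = 23.84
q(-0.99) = -16.76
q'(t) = 8 - 16*t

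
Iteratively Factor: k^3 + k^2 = (k + 1)*(k^2) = k*(k + 1)*(k)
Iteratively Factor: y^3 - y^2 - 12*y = (y - 4)*(y^2 + 3*y) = (y - 4)*(y + 3)*(y)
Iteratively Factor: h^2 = (h)*(h)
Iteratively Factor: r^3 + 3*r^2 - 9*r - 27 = (r - 3)*(r^2 + 6*r + 9) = (r - 3)*(r + 3)*(r + 3)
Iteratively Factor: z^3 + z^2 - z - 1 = (z - 1)*(z^2 + 2*z + 1) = (z - 1)*(z + 1)*(z + 1)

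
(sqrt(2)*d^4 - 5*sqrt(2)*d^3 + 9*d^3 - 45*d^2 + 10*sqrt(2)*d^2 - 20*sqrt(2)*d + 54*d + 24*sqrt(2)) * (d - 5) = sqrt(2)*d^5 - 10*sqrt(2)*d^4 + 9*d^4 - 90*d^3 + 35*sqrt(2)*d^3 - 70*sqrt(2)*d^2 + 279*d^2 - 270*d + 124*sqrt(2)*d - 120*sqrt(2)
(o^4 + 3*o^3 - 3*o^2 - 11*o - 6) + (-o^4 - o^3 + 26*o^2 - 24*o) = 2*o^3 + 23*o^2 - 35*o - 6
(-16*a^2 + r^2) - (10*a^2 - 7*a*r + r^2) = -26*a^2 + 7*a*r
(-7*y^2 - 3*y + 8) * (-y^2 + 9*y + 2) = 7*y^4 - 60*y^3 - 49*y^2 + 66*y + 16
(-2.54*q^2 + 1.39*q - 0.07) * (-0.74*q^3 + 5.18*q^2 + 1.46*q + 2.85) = 1.8796*q^5 - 14.1858*q^4 + 3.5436*q^3 - 5.5722*q^2 + 3.8593*q - 0.1995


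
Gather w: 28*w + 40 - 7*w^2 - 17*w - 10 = -7*w^2 + 11*w + 30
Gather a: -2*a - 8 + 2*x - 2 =-2*a + 2*x - 10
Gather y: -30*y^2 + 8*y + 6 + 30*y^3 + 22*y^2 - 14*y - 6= 30*y^3 - 8*y^2 - 6*y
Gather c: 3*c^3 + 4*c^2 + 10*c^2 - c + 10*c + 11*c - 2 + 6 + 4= 3*c^3 + 14*c^2 + 20*c + 8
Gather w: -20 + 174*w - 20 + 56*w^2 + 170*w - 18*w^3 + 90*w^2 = -18*w^3 + 146*w^2 + 344*w - 40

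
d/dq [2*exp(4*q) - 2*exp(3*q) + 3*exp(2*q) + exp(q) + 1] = (8*exp(3*q) - 6*exp(2*q) + 6*exp(q) + 1)*exp(q)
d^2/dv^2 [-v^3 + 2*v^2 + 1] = 4 - 6*v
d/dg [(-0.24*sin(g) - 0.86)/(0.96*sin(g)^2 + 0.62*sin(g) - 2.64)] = (0.2304*sin(g)^2 + 1.6512*sin(g) + 1.1668)*cos(g)/(0.9216*sin(g)^4 + 1.1904*sin(g)^3 - 4.6844*sin(g)^2 - 3.2736*sin(g) + 6.9696)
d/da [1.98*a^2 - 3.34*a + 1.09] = 3.96*a - 3.34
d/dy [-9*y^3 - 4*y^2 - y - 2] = -27*y^2 - 8*y - 1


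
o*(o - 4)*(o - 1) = o^3 - 5*o^2 + 4*o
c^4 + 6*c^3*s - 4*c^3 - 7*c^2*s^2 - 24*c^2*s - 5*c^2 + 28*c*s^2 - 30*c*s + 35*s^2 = (c - 5)*(c + 1)*(c - s)*(c + 7*s)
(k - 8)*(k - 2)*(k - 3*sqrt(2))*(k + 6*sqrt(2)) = k^4 - 10*k^3 + 3*sqrt(2)*k^3 - 30*sqrt(2)*k^2 - 20*k^2 + 48*sqrt(2)*k + 360*k - 576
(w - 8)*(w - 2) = w^2 - 10*w + 16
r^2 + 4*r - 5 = (r - 1)*(r + 5)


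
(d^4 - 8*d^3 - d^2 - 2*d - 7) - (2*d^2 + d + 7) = d^4 - 8*d^3 - 3*d^2 - 3*d - 14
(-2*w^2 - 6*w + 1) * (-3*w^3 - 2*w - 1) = 6*w^5 + 18*w^4 + w^3 + 14*w^2 + 4*w - 1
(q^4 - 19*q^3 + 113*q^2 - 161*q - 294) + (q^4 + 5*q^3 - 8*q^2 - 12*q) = 2*q^4 - 14*q^3 + 105*q^2 - 173*q - 294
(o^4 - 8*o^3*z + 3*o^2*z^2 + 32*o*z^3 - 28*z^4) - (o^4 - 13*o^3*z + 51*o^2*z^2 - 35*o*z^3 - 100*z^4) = 5*o^3*z - 48*o^2*z^2 + 67*o*z^3 + 72*z^4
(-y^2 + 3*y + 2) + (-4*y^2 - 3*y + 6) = 8 - 5*y^2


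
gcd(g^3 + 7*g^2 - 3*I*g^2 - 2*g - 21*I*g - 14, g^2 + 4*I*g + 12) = g - 2*I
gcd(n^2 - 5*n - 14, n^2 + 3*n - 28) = 1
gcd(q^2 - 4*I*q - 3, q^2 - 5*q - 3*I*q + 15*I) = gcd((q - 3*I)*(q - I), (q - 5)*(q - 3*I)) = q - 3*I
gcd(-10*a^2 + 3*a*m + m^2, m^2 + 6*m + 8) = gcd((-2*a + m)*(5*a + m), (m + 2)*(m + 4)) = 1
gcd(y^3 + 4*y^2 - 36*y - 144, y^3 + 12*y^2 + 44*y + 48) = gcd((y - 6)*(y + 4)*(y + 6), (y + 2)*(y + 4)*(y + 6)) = y^2 + 10*y + 24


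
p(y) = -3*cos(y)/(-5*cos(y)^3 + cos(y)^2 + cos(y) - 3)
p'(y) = -3*(-15*sin(y)*cos(y)^2 + 2*sin(y)*cos(y) + sin(y))*cos(y)/(-5*cos(y)^3 + cos(y)^2 + cos(y) - 3)^2 + 3*sin(y)/(-5*cos(y)^3 + cos(y)^2 + cos(y) - 3) = 3*(15*cos(y) - cos(2*y) + 5*cos(3*y) - 7)*sin(y)/(2*(5*cos(y)^3 - cos(y)^2 - cos(y) + 3)^2)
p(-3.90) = -1.69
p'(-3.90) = -9.17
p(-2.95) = 1.72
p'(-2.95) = 2.61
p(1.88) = -0.30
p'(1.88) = -1.02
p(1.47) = 0.10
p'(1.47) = -1.07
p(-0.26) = 0.52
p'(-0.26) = -0.12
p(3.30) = 1.64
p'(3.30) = 1.98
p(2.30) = -1.15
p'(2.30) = -4.71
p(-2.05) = -0.50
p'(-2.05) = 1.47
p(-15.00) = -2.30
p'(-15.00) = 15.83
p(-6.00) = 0.52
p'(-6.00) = 0.13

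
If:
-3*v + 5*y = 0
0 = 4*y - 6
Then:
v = 5/2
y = 3/2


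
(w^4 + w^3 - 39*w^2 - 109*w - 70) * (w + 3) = w^5 + 4*w^4 - 36*w^3 - 226*w^2 - 397*w - 210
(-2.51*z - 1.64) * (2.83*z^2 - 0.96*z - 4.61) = -7.1033*z^3 - 2.2316*z^2 + 13.1455*z + 7.5604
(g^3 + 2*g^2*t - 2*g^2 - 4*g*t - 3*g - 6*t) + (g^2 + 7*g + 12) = g^3 + 2*g^2*t - g^2 - 4*g*t + 4*g - 6*t + 12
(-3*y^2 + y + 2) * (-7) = 21*y^2 - 7*y - 14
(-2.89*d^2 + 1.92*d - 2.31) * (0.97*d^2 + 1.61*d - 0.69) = -2.8033*d^4 - 2.7905*d^3 + 2.8446*d^2 - 5.0439*d + 1.5939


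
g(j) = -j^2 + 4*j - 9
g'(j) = 4 - 2*j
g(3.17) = -6.37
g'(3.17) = -2.34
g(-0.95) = -13.70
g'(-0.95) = 5.90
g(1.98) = -5.00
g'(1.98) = 0.04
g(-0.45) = -11.00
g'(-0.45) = 4.90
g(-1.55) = -17.60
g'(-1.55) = 7.10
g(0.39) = -7.59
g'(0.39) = 3.22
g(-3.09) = -30.91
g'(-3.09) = 10.18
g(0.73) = -6.61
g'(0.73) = 2.54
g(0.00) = -9.00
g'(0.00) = 4.00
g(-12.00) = -201.00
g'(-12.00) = 28.00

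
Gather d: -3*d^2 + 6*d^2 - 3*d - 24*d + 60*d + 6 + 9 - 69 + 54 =3*d^2 + 33*d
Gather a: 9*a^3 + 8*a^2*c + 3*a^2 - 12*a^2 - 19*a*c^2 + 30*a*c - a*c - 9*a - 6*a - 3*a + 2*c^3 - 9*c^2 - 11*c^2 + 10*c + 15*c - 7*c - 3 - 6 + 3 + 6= 9*a^3 + a^2*(8*c - 9) + a*(-19*c^2 + 29*c - 18) + 2*c^3 - 20*c^2 + 18*c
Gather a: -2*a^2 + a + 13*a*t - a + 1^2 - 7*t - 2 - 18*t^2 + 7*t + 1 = -2*a^2 + 13*a*t - 18*t^2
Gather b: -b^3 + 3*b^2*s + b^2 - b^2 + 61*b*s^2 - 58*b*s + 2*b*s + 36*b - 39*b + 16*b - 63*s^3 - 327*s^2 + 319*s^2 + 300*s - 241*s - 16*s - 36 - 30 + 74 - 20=-b^3 + 3*b^2*s + b*(61*s^2 - 56*s + 13) - 63*s^3 - 8*s^2 + 43*s - 12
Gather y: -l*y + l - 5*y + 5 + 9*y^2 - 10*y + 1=l + 9*y^2 + y*(-l - 15) + 6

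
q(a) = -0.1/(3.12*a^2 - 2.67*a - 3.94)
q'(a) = -0.1*(2.67 - 6.24*a)/(3.12*a^2 - 2.67*a - 3.94)^2 = (0.624*a - 0.267)/(-3.12*a^2 + 2.67*a + 3.94)^2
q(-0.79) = -0.86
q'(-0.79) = -56.00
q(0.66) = 0.02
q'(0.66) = 0.01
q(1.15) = 0.03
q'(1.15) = 0.05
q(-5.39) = -0.00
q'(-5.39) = -0.00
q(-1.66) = -0.01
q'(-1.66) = -0.02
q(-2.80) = -0.00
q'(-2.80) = -0.00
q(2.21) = -0.02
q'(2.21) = 0.04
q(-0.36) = 0.04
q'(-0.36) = -0.07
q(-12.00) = -0.00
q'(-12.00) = -0.00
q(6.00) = -0.00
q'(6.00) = 0.00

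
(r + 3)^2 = r^2 + 6*r + 9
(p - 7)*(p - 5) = p^2 - 12*p + 35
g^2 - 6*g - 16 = (g - 8)*(g + 2)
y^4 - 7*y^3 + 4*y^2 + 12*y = y*(y - 6)*(y - 2)*(y + 1)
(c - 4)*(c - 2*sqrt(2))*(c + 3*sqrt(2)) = c^3 - 4*c^2 + sqrt(2)*c^2 - 12*c - 4*sqrt(2)*c + 48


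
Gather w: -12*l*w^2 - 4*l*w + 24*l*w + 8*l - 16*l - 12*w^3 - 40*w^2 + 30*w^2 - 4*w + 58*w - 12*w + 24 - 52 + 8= -8*l - 12*w^3 + w^2*(-12*l - 10) + w*(20*l + 42) - 20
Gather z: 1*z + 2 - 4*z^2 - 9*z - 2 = -4*z^2 - 8*z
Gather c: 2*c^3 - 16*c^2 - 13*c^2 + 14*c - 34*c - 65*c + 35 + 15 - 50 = 2*c^3 - 29*c^2 - 85*c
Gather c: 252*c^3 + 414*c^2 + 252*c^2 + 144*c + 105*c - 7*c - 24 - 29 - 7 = 252*c^3 + 666*c^2 + 242*c - 60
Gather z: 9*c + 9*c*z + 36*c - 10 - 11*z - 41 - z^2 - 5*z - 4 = 45*c - z^2 + z*(9*c - 16) - 55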